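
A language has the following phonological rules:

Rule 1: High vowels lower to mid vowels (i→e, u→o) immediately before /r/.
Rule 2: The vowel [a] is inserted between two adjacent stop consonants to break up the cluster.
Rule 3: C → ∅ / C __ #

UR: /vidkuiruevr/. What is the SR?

vidakueruev

Rule 1 (pre-rhotic lowering): /i/ is a high vowel immediately before /r/, so it lowers to [e]. /vidkuiruevr/ → vidkueruevr.
Rule 2 (stop-cluster a-epenthesis): /d/ and /k/ form a stop–stop cluster, so [a] is inserted between them. /vidkueruevr/ → vidakueruevr.
Rule 3 (final cluster simplification): /r/ is the second consonant of a word-final cluster /vr/, so it deletes. /vidakueruevr/ → vidakueruev.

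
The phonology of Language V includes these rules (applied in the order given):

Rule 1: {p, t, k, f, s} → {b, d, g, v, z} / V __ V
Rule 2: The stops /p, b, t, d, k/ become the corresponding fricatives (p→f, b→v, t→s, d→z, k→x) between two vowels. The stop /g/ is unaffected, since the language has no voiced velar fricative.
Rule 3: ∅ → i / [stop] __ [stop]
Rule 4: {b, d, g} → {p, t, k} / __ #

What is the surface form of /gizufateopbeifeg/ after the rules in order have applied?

gizuvazeopibeivek

Rule 1 (intervocalic voicing): /f/ is a voiceless obstruent between vowels /u/ and /a/, so it voices to [v]. /t/ is a voiceless obstruent between vowels /a/ and /e/, so it voices to [d]. /f/ is a voiceless obstruent between vowels /i/ and /e/, so it voices to [v]. /gizufateopbeifeg/ → gizuvadeopbeiveg.
Rule 2 (intervocalic spirantization): /d/ is a stop between vowels /a/ and /e/, so it spirantizes to the fricative [z]. /gizuvadeopbeiveg/ → gizuvazeopbeiveg.
Rule 3 (stop-cluster i-epenthesis): /p/ and /b/ form a stop–stop cluster, so [i] is inserted between them. /gizuvazeopbeiveg/ → gizuvazeopibeiveg.
Rule 4 (final devoicing): /g/ is a voiced stop in word-final position, so it devoices to [k]. /gizuvazeopibeiveg/ → gizuvazeopibeivek.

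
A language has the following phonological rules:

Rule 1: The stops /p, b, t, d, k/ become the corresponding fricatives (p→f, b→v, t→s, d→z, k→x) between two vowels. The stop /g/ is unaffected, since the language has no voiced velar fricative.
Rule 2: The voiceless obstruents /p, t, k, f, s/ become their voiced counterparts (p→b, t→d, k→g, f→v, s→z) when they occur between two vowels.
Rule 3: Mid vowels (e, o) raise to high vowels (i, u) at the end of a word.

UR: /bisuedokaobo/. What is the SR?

bizuezoxaovu

Rule 1 (intervocalic spirantization): /d/ is a stop between vowels /e/ and /o/, so it spirantizes to the fricative [z]. /k/ is a stop between vowels /o/ and /a/, so it spirantizes to the fricative [x]. /b/ is a stop between vowels /o/ and /o/, so it spirantizes to the fricative [v]. /bisuedokaobo/ → bisuezoxaovo.
Rule 2 (intervocalic voicing): /s/ is a voiceless obstruent between vowels /i/ and /u/, so it voices to [z]. /bisuezoxaovo/ → bizuezoxaovo.
Rule 3 (final vowel raising): /o/ is a mid vowel in word-final position, so it raises to [u]. /bizuezoxaovo/ → bizuezoxaovu.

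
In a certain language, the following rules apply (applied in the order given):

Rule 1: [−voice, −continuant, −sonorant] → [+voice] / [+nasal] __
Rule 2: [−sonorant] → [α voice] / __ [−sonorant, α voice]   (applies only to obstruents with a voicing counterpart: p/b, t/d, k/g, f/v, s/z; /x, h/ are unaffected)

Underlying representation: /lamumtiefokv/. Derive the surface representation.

Rule 1 (post-nasal voicing): /t/ is a voiceless stop immediately after the nasal /m/, so it voices to [d]. /lamumtiefokv/ → lamumdiefokv.
Rule 2 (regressive voicing assimilation): /k/ precedes the voiced obstruent /v/, so it voices to [g] by assimilation. /lamumdiefokv/ → lamumdiefogv.

lamumdiefogv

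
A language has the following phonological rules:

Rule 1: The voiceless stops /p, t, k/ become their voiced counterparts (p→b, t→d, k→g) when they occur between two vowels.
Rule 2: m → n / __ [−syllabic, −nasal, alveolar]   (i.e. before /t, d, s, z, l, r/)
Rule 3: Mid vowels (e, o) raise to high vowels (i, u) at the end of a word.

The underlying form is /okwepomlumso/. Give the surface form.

Rule 1 (intervocalic voicing): /p/ is a voiceless stop between vowels /e/ and /o/, so it voices to [b]. /okwepomlumso/ → okwebomlumso.
Rule 2 (nasal place assimilation): /m/ precedes the alveolar consonant /l/, so it assimilates in place to [n]. /m/ precedes the alveolar consonant /s/, so it assimilates in place to [n]. /okwebomlumso/ → okwebonlunso.
Rule 3 (final vowel raising): /o/ is a mid vowel in word-final position, so it raises to [u]. /okwebonlunso/ → okwebonlunsu.

okwebonlunsu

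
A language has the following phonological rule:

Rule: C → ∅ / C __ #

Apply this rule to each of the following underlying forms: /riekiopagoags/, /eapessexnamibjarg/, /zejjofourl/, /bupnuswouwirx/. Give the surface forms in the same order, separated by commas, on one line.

/riekiopagoags/: /s/ is the second consonant of a word-final cluster /gs/, so it deletes. → [riekiopagoag].
/eapessexnamibjarg/: /g/ is the second consonant of a word-final cluster /rg/, so it deletes. → [eapessexnamibjar].
/zejjofourl/: /l/ is the second consonant of a word-final cluster /rl/, so it deletes. → [zejjofour].
/bupnuswouwirx/: /x/ is the second consonant of a word-final cluster /rx/, so it deletes. → [bupnuswouwir].

riekiopagoag, eapessexnamibjar, zejjofour, bupnuswouwir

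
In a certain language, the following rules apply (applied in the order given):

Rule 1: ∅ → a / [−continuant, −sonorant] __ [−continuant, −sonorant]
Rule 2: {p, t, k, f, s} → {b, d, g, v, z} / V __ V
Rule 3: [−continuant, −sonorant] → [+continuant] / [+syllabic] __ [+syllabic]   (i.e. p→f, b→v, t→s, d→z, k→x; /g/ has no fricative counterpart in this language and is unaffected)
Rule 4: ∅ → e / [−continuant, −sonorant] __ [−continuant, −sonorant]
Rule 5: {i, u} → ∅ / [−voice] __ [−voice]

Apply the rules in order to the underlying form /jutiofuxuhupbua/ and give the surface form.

Rule 1 (stop-cluster a-epenthesis): /p/ and /b/ form a stop–stop cluster, so [a] is inserted between them. /jutiofuxuhupbua/ → jutiofuxuhupabua.
Rule 2 (intervocalic voicing): /t/ is a voiceless obstruent between vowels /u/ and /i/, so it voices to [d]. /f/ is a voiceless obstruent between vowels /o/ and /u/, so it voices to [v]. /p/ is a voiceless obstruent between vowels /u/ and /a/, so it voices to [b]. /jutiofuxuhupabua/ → judiovuxuhubabua.
Rule 3 (intervocalic spirantization): /d/ is a stop between vowels /u/ and /i/, so it spirantizes to the fricative [z]. /b/ is a stop between vowels /u/ and /a/, so it spirantizes to the fricative [v]. /b/ is a stop between vowels /a/ and /u/, so it spirantizes to the fricative [v]. /judiovuxuhubabua/ → juziovuxuhuvavua.
Rule 4 (stop-cluster e-epenthesis): no segment meets the environment; /juziovuxuhuvavua/ is unchanged.
Rule 5 (high vowel syncope): /u/ is a high vowel flanked by voiceless consonants /x/ and /h/, so it deletes. /juziovuxuhuvavua/ → juziovuxhuvavua.

juziovuxhuvavua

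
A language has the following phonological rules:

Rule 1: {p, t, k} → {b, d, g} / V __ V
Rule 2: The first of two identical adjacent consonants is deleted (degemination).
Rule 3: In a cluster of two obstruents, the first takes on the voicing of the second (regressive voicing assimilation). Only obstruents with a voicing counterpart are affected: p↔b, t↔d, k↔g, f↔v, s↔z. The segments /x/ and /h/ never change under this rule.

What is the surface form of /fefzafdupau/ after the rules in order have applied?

Rule 1 (intervocalic voicing): /p/ is a voiceless stop between vowels /u/ and /a/, so it voices to [b]. /fefzafdupau/ → fefzafdubau.
Rule 2 (degemination): no segment meets the environment; /fefzafdubau/ is unchanged.
Rule 3 (regressive voicing assimilation): /f/ precedes the voiced obstruent /z/, so it voices to [v] by assimilation. /f/ precedes the voiced obstruent /d/, so it voices to [v] by assimilation. /fefzafdubau/ → fevzavdubau.

fevzavdubau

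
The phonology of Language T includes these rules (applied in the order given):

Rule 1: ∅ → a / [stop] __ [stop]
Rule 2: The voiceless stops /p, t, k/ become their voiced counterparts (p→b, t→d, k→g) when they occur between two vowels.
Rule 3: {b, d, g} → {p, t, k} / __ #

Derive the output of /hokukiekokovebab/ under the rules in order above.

hogugiegogovebap

Rule 1 (stop-cluster a-epenthesis): no segment meets the environment; /hokukiekokovebab/ is unchanged.
Rule 2 (intervocalic voicing): /k/ is a voiceless stop between vowels /o/ and /u/, so it voices to [g]. /k/ is a voiceless stop between vowels /u/ and /i/, so it voices to [g]. /k/ is a voiceless stop between vowels /e/ and /o/, so it voices to [g]. /k/ is a voiceless stop between vowels /o/ and /o/, so it voices to [g]. /hokukiekokovebab/ → hogugiegogovebab.
Rule 3 (final devoicing): /b/ is a voiced stop in word-final position, so it devoices to [p]. /hogugiegogovebab/ → hogugiegogovebap.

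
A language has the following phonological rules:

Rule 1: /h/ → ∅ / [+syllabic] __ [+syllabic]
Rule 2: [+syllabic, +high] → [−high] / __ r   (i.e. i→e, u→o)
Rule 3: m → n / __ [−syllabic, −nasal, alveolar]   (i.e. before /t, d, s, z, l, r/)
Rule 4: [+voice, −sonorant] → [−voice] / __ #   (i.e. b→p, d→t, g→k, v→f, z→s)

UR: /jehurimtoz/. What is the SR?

jeorintos

Rule 1 (intervocalic h-deletion): /h/ occurs between vowels /e/ and /u/, so it deletes. /jehurimtoz/ → jeurimtoz.
Rule 2 (pre-rhotic lowering): /u/ is a high vowel immediately before /r/, so it lowers to [o]. /jeurimtoz/ → jeorimtoz.
Rule 3 (nasal place assimilation): /m/ precedes the alveolar consonant /t/, so it assimilates in place to [n]. /jeorimtoz/ → jeorintoz.
Rule 4 (final devoicing): /z/ is a voiced obstruent in word-final position, so it devoices to [s]. /jeorintoz/ → jeorintos.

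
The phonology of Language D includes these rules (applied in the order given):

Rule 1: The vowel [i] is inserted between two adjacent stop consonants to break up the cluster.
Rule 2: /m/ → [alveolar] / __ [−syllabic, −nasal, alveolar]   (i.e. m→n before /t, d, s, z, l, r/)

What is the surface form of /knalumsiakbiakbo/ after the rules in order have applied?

Rule 1 (stop-cluster i-epenthesis): /k/ and /b/ form a stop–stop cluster, so [i] is inserted between them. /k/ and /b/ form a stop–stop cluster, so [i] is inserted between them. /knalumsiakbiakbo/ → knalumsiakibiakibo.
Rule 2 (nasal place assimilation): /m/ precedes the alveolar consonant /s/, so it assimilates in place to [n]. /knalumsiakibiakibo/ → knalunsiakibiakibo.

knalunsiakibiakibo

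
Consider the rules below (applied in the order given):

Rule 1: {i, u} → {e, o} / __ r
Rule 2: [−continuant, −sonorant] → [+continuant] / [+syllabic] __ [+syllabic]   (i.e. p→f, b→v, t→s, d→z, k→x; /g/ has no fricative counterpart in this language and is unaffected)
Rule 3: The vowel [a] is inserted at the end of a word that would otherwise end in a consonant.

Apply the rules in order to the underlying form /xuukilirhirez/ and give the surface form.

xuuxilerhereza

Rule 1 (pre-rhotic lowering): /i/ is a high vowel immediately before /r/, so it lowers to [e]. /i/ is a high vowel immediately before /r/, so it lowers to [e]. /xuukilirhirez/ → xuukilerherez.
Rule 2 (intervocalic spirantization): /k/ is a stop between vowels /u/ and /i/, so it spirantizes to the fricative [x]. /xuukilerherez/ → xuuxilerherez.
Rule 3 (final a-epenthesis): the form ends in the consonant /z/, so [a] is inserted word-finally. /xuuxilerherez/ → xuuxilerhereza.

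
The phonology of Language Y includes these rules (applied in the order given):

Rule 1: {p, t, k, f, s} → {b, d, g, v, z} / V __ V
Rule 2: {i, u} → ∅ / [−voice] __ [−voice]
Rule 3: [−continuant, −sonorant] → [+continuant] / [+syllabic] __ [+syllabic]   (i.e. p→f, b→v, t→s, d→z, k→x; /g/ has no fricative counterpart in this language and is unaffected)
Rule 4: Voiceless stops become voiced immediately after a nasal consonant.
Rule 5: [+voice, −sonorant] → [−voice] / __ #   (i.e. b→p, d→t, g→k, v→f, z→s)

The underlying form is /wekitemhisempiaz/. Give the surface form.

wegizemhizembias

Rule 1 (intervocalic voicing): /k/ is a voiceless obstruent between vowels /e/ and /i/, so it voices to [g]. /t/ is a voiceless obstruent between vowels /i/ and /e/, so it voices to [d]. /s/ is a voiceless obstruent between vowels /i/ and /e/, so it voices to [z]. /wekitemhisempiaz/ → wegidemhizempiaz.
Rule 2 (high vowel syncope): no segment meets the environment; /wegidemhizempiaz/ is unchanged.
Rule 3 (intervocalic spirantization): /d/ is a stop between vowels /i/ and /e/, so it spirantizes to the fricative [z]. /wegidemhizempiaz/ → wegizemhizempiaz.
Rule 4 (post-nasal voicing): /p/ is a voiceless stop immediately after the nasal /m/, so it voices to [b]. /wegizemhizempiaz/ → wegizemhizembiaz.
Rule 5 (final devoicing): /z/ is a voiced obstruent in word-final position, so it devoices to [s]. /wegizemhizembiaz/ → wegizemhizembias.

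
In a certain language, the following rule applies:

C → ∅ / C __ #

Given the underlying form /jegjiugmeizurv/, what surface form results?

jegjiugmeizur

/v/ is the second consonant of a word-final cluster /rv/, so it deletes.
The other instances of /j/, /g/, /m/, /z/, /r/ do not occur in the required environment and remain unchanged.
Surface form: [jegjiugmeizur].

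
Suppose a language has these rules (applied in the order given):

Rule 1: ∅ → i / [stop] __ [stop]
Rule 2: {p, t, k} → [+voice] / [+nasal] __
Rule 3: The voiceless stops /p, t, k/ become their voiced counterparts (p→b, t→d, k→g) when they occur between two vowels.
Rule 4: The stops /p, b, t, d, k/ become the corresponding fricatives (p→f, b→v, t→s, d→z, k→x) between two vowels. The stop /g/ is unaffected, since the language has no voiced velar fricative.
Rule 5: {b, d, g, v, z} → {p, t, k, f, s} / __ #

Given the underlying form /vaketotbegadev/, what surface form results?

Rule 1 (stop-cluster i-epenthesis): /t/ and /b/ form a stop–stop cluster, so [i] is inserted between them. /vaketotbegadev/ → vaketotibegadev.
Rule 2 (post-nasal voicing): no segment meets the environment; /vaketotibegadev/ is unchanged.
Rule 3 (intervocalic voicing): /k/ is a voiceless stop between vowels /a/ and /e/, so it voices to [g]. /t/ is a voiceless stop between vowels /e/ and /o/, so it voices to [d]. /t/ is a voiceless stop between vowels /o/ and /i/, so it voices to [d]. /vaketotibegadev/ → vagedodibegadev.
Rule 4 (intervocalic spirantization): /d/ is a stop between vowels /e/ and /o/, so it spirantizes to the fricative [z]. /d/ is a stop between vowels /o/ and /i/, so it spirantizes to the fricative [z]. /b/ is a stop between vowels /i/ and /e/, so it spirantizes to the fricative [v]. /d/ is a stop between vowels /a/ and /e/, so it spirantizes to the fricative [z]. /vagedodibegadev/ → vagezozivegazev.
Rule 5 (final devoicing): /v/ is a voiced obstruent in word-final position, so it devoices to [f]. /vagezozivegazev/ → vagezozivegazef.

vagezozivegazef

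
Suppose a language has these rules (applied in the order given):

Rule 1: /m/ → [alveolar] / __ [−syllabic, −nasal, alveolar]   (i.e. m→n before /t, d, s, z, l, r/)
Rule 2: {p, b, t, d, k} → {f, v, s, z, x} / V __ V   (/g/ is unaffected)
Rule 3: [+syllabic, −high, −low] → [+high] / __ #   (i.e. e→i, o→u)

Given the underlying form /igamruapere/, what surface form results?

Rule 1 (nasal place assimilation): /m/ precedes the alveolar consonant /r/, so it assimilates in place to [n]. /igamruapere/ → iganruapere.
Rule 2 (intervocalic spirantization): /p/ is a stop between vowels /a/ and /e/, so it spirantizes to the fricative [f]. /iganruapere/ → iganruafere.
Rule 3 (final vowel raising): /e/ is a mid vowel in word-final position, so it raises to [i]. /iganruafere/ → iganruaferi.

iganruaferi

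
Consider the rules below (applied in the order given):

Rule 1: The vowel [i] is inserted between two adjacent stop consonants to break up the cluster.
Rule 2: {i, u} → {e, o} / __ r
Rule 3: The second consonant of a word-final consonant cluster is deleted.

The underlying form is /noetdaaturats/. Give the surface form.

noetidaatorat

Rule 1 (stop-cluster i-epenthesis): /t/ and /d/ form a stop–stop cluster, so [i] is inserted between them. /noetdaaturats/ → noetidaaturats.
Rule 2 (pre-rhotic lowering): /u/ is a high vowel immediately before /r/, so it lowers to [o]. /noetidaaturats/ → noetidaatorats.
Rule 3 (final cluster simplification): /s/ is the second consonant of a word-final cluster /ts/, so it deletes. /noetidaatorats/ → noetidaatorat.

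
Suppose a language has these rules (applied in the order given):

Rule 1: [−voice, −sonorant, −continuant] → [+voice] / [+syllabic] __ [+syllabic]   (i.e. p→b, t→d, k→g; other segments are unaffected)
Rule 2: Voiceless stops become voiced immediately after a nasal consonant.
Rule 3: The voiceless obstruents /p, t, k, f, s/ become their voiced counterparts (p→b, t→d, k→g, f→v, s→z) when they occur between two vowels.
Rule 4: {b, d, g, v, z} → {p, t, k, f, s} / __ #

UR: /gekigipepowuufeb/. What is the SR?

Rule 1 (intervocalic voicing): /k/ is a voiceless stop between vowels /e/ and /i/, so it voices to [g]. /p/ is a voiceless stop between vowels /i/ and /e/, so it voices to [b]. /p/ is a voiceless stop between vowels /e/ and /o/, so it voices to [b]. /gekigipepowuufeb/ → gegigibebowuufeb.
Rule 2 (post-nasal voicing): no segment meets the environment; /gegigibebowuufeb/ is unchanged.
Rule 3 (intervocalic voicing): /f/ is a voiceless obstruent between vowels /u/ and /e/, so it voices to [v]. /gegigibebowuufeb/ → gegigibebowuuveb.
Rule 4 (final devoicing): /b/ is a voiced obstruent in word-final position, so it devoices to [p]. /gegigibebowuuveb/ → gegigibebowuuvep.

gegigibebowuuvep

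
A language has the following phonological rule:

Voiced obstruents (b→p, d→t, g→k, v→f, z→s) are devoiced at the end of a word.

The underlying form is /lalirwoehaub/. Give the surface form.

lalirwoehaup

/b/ is a voiced obstruent in word-final position, so it devoices to [p].
Surface form: [lalirwoehaup].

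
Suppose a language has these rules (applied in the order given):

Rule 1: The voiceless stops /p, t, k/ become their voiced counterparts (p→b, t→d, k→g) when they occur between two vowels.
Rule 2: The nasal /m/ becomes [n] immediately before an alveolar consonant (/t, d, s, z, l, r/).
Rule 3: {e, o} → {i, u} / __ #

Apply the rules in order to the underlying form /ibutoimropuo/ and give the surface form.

Rule 1 (intervocalic voicing): /t/ is a voiceless stop between vowels /u/ and /o/, so it voices to [d]. /p/ is a voiceless stop between vowels /o/ and /u/, so it voices to [b]. /ibutoimropuo/ → ibudoimrobuo.
Rule 2 (nasal place assimilation): /m/ precedes the alveolar consonant /r/, so it assimilates in place to [n]. /ibudoimrobuo/ → ibudoinrobuo.
Rule 3 (final vowel raising): /o/ is a mid vowel in word-final position, so it raises to [u]. /ibudoinrobuo/ → ibudoinrobuu.

ibudoinrobuu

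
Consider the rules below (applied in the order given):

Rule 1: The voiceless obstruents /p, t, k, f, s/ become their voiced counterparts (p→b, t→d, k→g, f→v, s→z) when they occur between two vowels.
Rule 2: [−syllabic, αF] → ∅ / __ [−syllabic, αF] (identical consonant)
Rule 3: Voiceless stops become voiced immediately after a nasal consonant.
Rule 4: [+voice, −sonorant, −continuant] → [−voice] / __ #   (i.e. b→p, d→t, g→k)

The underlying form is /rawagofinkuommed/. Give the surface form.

Rule 1 (intervocalic voicing): /f/ is a voiceless obstruent between vowels /o/ and /i/, so it voices to [v]. /rawagofinkuommed/ → rawagovinkuommed.
Rule 2 (degemination): /mm/ is a geminate; the first /m/ deletes. /rawagovinkuommed/ → rawagovinkuomed.
Rule 3 (post-nasal voicing): /k/ is a voiceless stop immediately after the nasal /n/, so it voices to [g]. /rawagovinkuomed/ → rawagovinguomed.
Rule 4 (final devoicing): /d/ is a voiced stop in word-final position, so it devoices to [t]. /rawagovinguomed/ → rawagovinguomet.

rawagovinguomet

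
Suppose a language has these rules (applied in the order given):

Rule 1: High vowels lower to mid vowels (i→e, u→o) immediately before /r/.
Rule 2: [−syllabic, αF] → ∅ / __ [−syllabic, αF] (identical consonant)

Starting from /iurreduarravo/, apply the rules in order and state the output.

ioreduaravo

Rule 1 (pre-rhotic lowering): /u/ is a high vowel immediately before /r/, so it lowers to [o]. /iurreduarravo/ → iorreduarravo.
Rule 2 (degemination): /rr/ is a geminate; the first /r/ deletes. /rr/ is a geminate; the first /r/ deletes. /iorreduarravo/ → ioreduaravo.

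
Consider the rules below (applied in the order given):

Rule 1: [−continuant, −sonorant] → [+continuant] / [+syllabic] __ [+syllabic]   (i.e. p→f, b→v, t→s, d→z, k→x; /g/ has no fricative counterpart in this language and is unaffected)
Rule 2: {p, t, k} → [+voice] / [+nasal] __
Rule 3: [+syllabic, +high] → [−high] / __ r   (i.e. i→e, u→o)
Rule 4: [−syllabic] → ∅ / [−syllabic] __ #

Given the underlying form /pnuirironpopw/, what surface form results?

Rule 1 (intervocalic spirantization): no segment meets the environment; /pnuirironpopw/ is unchanged.
Rule 2 (post-nasal voicing): /p/ is a voiceless stop immediately after the nasal /n/, so it voices to [b]. /pnuirironpopw/ → pnuirironbopw.
Rule 3 (pre-rhotic lowering): /i/ is a high vowel immediately before /r/, so it lowers to [e]. /i/ is a high vowel immediately before /r/, so it lowers to [e]. /pnuirironbopw/ → pnuereronbopw.
Rule 4 (final cluster simplification): /w/ is the second consonant of a word-final cluster /pw/, so it deletes. /pnuereronbopw/ → pnuereronbop.

pnuereronbop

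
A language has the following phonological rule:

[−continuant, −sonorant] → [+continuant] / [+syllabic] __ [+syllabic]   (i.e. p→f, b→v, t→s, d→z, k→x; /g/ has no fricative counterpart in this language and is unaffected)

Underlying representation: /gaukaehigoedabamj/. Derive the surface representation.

gauxaehigoezavamj

/k/ is a stop between vowels /u/ and /a/, so it spirantizes to the fricative [x].
/d/ is a stop between vowels /e/ and /a/, so it spirantizes to the fricative [z].
/b/ is a stop between vowels /a/ and /a/, so it spirantizes to the fricative [v].
Surface form: [gauxaehigoezavamj].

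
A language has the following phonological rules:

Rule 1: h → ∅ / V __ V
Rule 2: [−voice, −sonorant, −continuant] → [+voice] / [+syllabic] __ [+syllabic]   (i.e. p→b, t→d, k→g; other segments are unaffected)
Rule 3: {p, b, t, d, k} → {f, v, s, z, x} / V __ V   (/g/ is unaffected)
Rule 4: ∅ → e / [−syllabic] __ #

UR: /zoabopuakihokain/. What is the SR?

zoavovuagiogaine

Rule 1 (intervocalic h-deletion): /h/ occurs between vowels /i/ and /o/, so it deletes. /zoabopuakihokain/ → zoabopuakiokain.
Rule 2 (intervocalic voicing): /p/ is a voiceless stop between vowels /o/ and /u/, so it voices to [b]. /k/ is a voiceless stop between vowels /a/ and /i/, so it voices to [g]. /k/ is a voiceless stop between vowels /o/ and /a/, so it voices to [g]. /zoabopuakiokain/ → zoabobuagiogain.
Rule 3 (intervocalic spirantization): /b/ is a stop between vowels /a/ and /o/, so it spirantizes to the fricative [v]. /b/ is a stop between vowels /o/ and /u/, so it spirantizes to the fricative [v]. /zoabobuagiogain/ → zoavovuagiogain.
Rule 4 (final e-epenthesis): the form ends in the consonant /n/, so [e] is inserted word-finally. /zoavovuagiogain/ → zoavovuagiogaine.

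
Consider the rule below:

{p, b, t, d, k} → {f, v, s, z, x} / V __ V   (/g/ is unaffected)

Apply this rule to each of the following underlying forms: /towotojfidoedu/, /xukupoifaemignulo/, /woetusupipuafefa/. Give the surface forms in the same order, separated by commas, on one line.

/towotojfidoedu/: /t/ is a stop between vowels /o/ and /o/, so it spirantizes to the fricative [s]. /d/ is a stop between vowels /i/ and /o/, so it spirantizes to the fricative [z]. /d/ is a stop between vowels /e/ and /u/, so it spirantizes to the fricative [z]. → [towosojfizoezu].
/xukupoifaemignulo/: /k/ is a stop between vowels /u/ and /u/, so it spirantizes to the fricative [x]. /p/ is a stop between vowels /u/ and /o/, so it spirantizes to the fricative [f]. → [xuxufoifaemignulo].
/woetusupipuafefa/: /t/ is a stop between vowels /e/ and /u/, so it spirantizes to the fricative [s]. /p/ is a stop between vowels /u/ and /i/, so it spirantizes to the fricative [f]. /p/ is a stop between vowels /i/ and /u/, so it spirantizes to the fricative [f]. → [woesusufifuafefa].

towosojfizoezu, xuxufoifaemignulo, woesusufifuafefa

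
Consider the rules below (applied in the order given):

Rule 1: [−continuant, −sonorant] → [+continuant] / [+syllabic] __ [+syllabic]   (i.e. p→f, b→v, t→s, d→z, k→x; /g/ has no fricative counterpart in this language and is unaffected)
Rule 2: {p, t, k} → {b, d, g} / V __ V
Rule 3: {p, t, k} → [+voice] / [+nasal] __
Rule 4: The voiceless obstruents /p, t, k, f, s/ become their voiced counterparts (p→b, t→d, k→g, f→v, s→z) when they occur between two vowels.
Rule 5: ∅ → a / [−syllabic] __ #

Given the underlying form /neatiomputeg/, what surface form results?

neaziombuzega

Rule 1 (intervocalic spirantization): /t/ is a stop between vowels /a/ and /i/, so it spirantizes to the fricative [s]. /t/ is a stop between vowels /u/ and /e/, so it spirantizes to the fricative [s]. /neatiomputeg/ → neasiompuseg.
Rule 2 (intervocalic voicing): no segment meets the environment; /neasiompuseg/ is unchanged.
Rule 3 (post-nasal voicing): /p/ is a voiceless stop immediately after the nasal /m/, so it voices to [b]. /neasiompuseg/ → neasiombuseg.
Rule 4 (intervocalic voicing): /s/ is a voiceless obstruent between vowels /a/ and /i/, so it voices to [z]. /s/ is a voiceless obstruent between vowels /u/ and /e/, so it voices to [z]. /neasiombuseg/ → neaziombuzeg.
Rule 5 (final a-epenthesis): the form ends in the consonant /g/, so [a] is inserted word-finally. /neaziombuzeg/ → neaziombuzega.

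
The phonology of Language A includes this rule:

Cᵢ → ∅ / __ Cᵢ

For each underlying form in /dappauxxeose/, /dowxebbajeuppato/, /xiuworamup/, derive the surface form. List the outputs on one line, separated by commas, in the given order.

dapauxeose, dowxebajeupato, xiuworamup

/dappauxxeose/: /pp/ is a geminate; the first /p/ deletes. /xx/ is a geminate; the first /x/ deletes. → [dapauxeose].
/dowxebbajeuppato/: /bb/ is a geminate; the first /b/ deletes. /pp/ is a geminate; the first /p/ deletes. → [dowxebajeupato].
/xiuworamup/: the rule's environment is not met; surfaces unchanged as [xiuworamup].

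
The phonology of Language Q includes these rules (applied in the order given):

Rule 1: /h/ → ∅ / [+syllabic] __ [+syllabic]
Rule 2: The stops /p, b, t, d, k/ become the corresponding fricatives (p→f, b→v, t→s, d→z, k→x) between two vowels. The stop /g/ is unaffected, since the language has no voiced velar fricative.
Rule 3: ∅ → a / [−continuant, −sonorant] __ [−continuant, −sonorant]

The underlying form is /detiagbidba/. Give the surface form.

Rule 1 (intervocalic h-deletion): no segment meets the environment; /detiagbidba/ is unchanged.
Rule 2 (intervocalic spirantization): /t/ is a stop between vowels /e/ and /i/, so it spirantizes to the fricative [s]. /detiagbidba/ → desiagbidba.
Rule 3 (stop-cluster a-epenthesis): /g/ and /b/ form a stop–stop cluster, so [a] is inserted between them. /d/ and /b/ form a stop–stop cluster, so [a] is inserted between them. /desiagbidba/ → desiagabidaba.

desiagabidaba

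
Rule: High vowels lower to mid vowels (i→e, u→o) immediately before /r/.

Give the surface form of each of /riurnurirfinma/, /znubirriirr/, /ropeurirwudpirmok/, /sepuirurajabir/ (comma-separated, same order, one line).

/riurnurirfinma/: /u/ is a high vowel immediately before /r/, so it lowers to [o]. /u/ is a high vowel immediately before /r/, so it lowers to [o]. /i/ is a high vowel immediately before /r/, so it lowers to [e]. → [riornorerfinma].
/znubirriirr/: /i/ is a high vowel immediately before /r/, so it lowers to [e]. /i/ is a high vowel immediately before /r/, so it lowers to [e]. → [znuberrierr].
/ropeurirwudpirmok/: /u/ is a high vowel immediately before /r/, so it lowers to [o]. /i/ is a high vowel immediately before /r/, so it lowers to [e]. /i/ is a high vowel immediately before /r/, so it lowers to [e]. → [ropeorerwudpermok].
/sepuirurajabir/: /i/ is a high vowel immediately before /r/, so it lowers to [e]. /u/ is a high vowel immediately before /r/, so it lowers to [o]. /i/ is a high vowel immediately before /r/, so it lowers to [e]. → [sepuerorajaber].

riornorerfinma, znuberrierr, ropeorerwudpermok, sepuerorajaber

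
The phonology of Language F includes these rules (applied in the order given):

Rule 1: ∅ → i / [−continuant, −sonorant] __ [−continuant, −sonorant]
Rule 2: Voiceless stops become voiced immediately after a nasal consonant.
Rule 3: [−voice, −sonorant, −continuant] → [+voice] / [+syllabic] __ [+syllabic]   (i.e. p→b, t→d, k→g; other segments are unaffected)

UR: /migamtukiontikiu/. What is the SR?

migamdugiondigiu

Rule 1 (stop-cluster i-epenthesis): no segment meets the environment; /migamtukiontikiu/ is unchanged.
Rule 2 (post-nasal voicing): /t/ is a voiceless stop immediately after the nasal /m/, so it voices to [d]. /t/ is a voiceless stop immediately after the nasal /n/, so it voices to [d]. /migamtukiontikiu/ → migamdukiondikiu.
Rule 3 (intervocalic voicing): /k/ is a voiceless stop between vowels /u/ and /i/, so it voices to [g]. /k/ is a voiceless stop between vowels /i/ and /i/, so it voices to [g]. /migamdukiondikiu/ → migamdugiondigiu.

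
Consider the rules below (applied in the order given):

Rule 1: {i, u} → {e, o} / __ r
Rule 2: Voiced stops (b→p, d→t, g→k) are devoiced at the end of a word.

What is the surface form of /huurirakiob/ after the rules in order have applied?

huorerakiop

Rule 1 (pre-rhotic lowering): /u/ is a high vowel immediately before /r/, so it lowers to [o]. /i/ is a high vowel immediately before /r/, so it lowers to [e]. /huurirakiob/ → huorerakiob.
Rule 2 (final devoicing): /b/ is a voiced stop in word-final position, so it devoices to [p]. /huorerakiob/ → huorerakiop.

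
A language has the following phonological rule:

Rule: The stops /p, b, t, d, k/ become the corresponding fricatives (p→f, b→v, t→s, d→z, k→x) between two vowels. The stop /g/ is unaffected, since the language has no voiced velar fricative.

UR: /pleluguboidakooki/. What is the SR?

pleluguvoizaxooxi

/b/ is a stop between vowels /u/ and /o/, so it spirantizes to the fricative [v].
/d/ is a stop between vowels /i/ and /a/, so it spirantizes to the fricative [z].
/k/ is a stop between vowels /a/ and /o/, so it spirantizes to the fricative [x].
/k/ is a stop between vowels /o/ and /i/, so it spirantizes to the fricative [x].
The other instance of /p/ does not occur in the required environment and remains unchanged.
Surface form: [pleluguvoizaxooxi].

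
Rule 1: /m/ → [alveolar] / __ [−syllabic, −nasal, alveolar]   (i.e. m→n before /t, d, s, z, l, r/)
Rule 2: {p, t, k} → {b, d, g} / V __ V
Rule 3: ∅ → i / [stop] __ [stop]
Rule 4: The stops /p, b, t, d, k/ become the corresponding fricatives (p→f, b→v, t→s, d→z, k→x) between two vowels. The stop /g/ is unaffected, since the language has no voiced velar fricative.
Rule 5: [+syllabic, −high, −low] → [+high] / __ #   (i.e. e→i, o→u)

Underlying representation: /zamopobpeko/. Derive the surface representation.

zamovovifegu

Rule 1 (nasal place assimilation): no segment meets the environment; /zamopobpeko/ is unchanged.
Rule 2 (intervocalic voicing): /p/ is a voiceless stop between vowels /o/ and /o/, so it voices to [b]. /k/ is a voiceless stop between vowels /e/ and /o/, so it voices to [g]. /zamopobpeko/ → zamobobpego.
Rule 3 (stop-cluster i-epenthesis): /b/ and /p/ form a stop–stop cluster, so [i] is inserted between them. /zamobobpego/ → zamobobipego.
Rule 4 (intervocalic spirantization): /b/ is a stop between vowels /o/ and /o/, so it spirantizes to the fricative [v]. /b/ is a stop between vowels /o/ and /i/, so it spirantizes to the fricative [v]. /p/ is a stop between vowels /i/ and /e/, so it spirantizes to the fricative [f]. /zamobobipego/ → zamovovifego.
Rule 5 (final vowel raising): /o/ is a mid vowel in word-final position, so it raises to [u]. /zamovovifego/ → zamovovifegu.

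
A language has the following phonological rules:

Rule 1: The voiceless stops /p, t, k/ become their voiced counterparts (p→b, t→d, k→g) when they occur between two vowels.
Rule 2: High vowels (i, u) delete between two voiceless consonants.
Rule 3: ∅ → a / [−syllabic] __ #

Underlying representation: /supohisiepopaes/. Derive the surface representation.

subohsiebobaesa

Rule 1 (intervocalic voicing): /p/ is a voiceless stop between vowels /u/ and /o/, so it voices to [b]. /p/ is a voiceless stop between vowels /e/ and /o/, so it voices to [b]. /p/ is a voiceless stop between vowels /o/ and /a/, so it voices to [b]. /supohisiepopaes/ → subohisiebobaes.
Rule 2 (high vowel syncope): /i/ is a high vowel flanked by voiceless consonants /h/ and /s/, so it deletes. /subohisiebobaes/ → subohsiebobaes.
Rule 3 (final a-epenthesis): the form ends in the consonant /s/, so [a] is inserted word-finally. /subohsiebobaes/ → subohsiebobaesa.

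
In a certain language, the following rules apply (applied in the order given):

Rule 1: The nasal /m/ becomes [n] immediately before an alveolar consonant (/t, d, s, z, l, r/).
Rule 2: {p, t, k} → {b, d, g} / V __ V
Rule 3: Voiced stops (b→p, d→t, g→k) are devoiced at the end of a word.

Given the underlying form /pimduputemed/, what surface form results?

Rule 1 (nasal place assimilation): /m/ precedes the alveolar consonant /d/, so it assimilates in place to [n]. /pimduputemed/ → pinduputemed.
Rule 2 (intervocalic voicing): /p/ is a voiceless stop between vowels /u/ and /u/, so it voices to [b]. /t/ is a voiceless stop between vowels /u/ and /e/, so it voices to [d]. /pinduputemed/ → pindubudemed.
Rule 3 (final devoicing): /d/ is a voiced stop in word-final position, so it devoices to [t]. /pindubudemed/ → pindubudemet.

pindubudemet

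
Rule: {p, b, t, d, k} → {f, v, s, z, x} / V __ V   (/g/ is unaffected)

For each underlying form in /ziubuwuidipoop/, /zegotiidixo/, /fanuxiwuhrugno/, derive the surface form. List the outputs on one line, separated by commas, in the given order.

ziuvuwuizifoop, zegosiizixo, fanuxiwuhrugno

/ziubuwuidipoop/: /b/ is a stop between vowels /u/ and /u/, so it spirantizes to the fricative [v]. /d/ is a stop between vowels /i/ and /i/, so it spirantizes to the fricative [z]. /p/ is a stop between vowels /i/ and /o/, so it spirantizes to the fricative [f]. → [ziuvuwuizifoop].
/zegotiidixo/: /t/ is a stop between vowels /o/ and /i/, so it spirantizes to the fricative [s]. /d/ is a stop between vowels /i/ and /i/, so it spirantizes to the fricative [z]. → [zegosiizixo].
/fanuxiwuhrugno/: the rule's environment is not met; surfaces unchanged as [fanuxiwuhrugno].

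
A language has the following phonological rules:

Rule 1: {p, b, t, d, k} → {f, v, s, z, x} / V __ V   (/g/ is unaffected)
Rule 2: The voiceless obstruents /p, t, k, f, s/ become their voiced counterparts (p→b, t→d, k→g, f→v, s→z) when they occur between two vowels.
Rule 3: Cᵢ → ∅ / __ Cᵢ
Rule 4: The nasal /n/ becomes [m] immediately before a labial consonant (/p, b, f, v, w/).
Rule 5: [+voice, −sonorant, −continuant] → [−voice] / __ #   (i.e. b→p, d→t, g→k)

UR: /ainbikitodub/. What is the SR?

aimbixizozup

Rule 1 (intervocalic spirantization): /k/ is a stop between vowels /i/ and /i/, so it spirantizes to the fricative [x]. /t/ is a stop between vowels /i/ and /o/, so it spirantizes to the fricative [s]. /d/ is a stop between vowels /o/ and /u/, so it spirantizes to the fricative [z]. /ainbikitodub/ → ainbixisozub.
Rule 2 (intervocalic voicing): /s/ is a voiceless obstruent between vowels /i/ and /o/, so it voices to [z]. /ainbixisozub/ → ainbixizozub.
Rule 3 (degemination): no segment meets the environment; /ainbixizozub/ is unchanged.
Rule 4 (nasal place assimilation): /n/ precedes the labial consonant /b/, so it assimilates in place to [m]. /ainbixizozub/ → aimbixizozub.
Rule 5 (final devoicing): /b/ is a voiced stop in word-final position, so it devoices to [p]. /aimbixizozub/ → aimbixizozup.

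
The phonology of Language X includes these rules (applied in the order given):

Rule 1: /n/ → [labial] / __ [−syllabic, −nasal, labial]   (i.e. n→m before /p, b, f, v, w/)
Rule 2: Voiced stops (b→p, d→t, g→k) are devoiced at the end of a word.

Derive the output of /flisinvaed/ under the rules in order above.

flisimvaet

Rule 1 (nasal place assimilation): /n/ precedes the labial consonant /v/, so it assimilates in place to [m]. /flisinvaed/ → flisimvaed.
Rule 2 (final devoicing): /d/ is a voiced stop in word-final position, so it devoices to [t]. /flisimvaed/ → flisimvaet.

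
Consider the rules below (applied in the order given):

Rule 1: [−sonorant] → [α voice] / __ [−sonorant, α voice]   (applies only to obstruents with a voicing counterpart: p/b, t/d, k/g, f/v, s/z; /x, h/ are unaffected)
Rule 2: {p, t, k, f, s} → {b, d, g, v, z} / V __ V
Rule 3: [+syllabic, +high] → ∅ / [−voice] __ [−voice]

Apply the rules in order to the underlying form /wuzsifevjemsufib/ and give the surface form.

Rule 1 (regressive voicing assimilation): /z/ precedes the voiceless obstruent /s/, so it devoices to [s] by assimilation. /wuzsifevjemsufib/ → wussifevjemsufib.
Rule 2 (intervocalic voicing): /f/ is a voiceless obstruent between vowels /i/ and /e/, so it voices to [v]. /f/ is a voiceless obstruent between vowels /u/ and /i/, so it voices to [v]. /wussifevjemsufib/ → wussivevjemsuvib.
Rule 3 (high vowel syncope): no segment meets the environment; /wussivevjemsuvib/ is unchanged.

wussivevjemsuvib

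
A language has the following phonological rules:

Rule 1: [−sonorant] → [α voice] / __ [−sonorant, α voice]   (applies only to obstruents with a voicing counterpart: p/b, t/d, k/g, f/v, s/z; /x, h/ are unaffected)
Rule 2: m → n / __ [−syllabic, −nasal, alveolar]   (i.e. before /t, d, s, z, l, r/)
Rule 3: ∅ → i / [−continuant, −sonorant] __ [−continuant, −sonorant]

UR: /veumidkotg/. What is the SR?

veumitikodig

Rule 1 (regressive voicing assimilation): /d/ precedes the voiceless obstruent /k/, so it devoices to [t] by assimilation. /t/ precedes the voiced obstruent /g/, so it voices to [d] by assimilation. /veumidkotg/ → veumitkodg.
Rule 2 (nasal place assimilation): no segment meets the environment; /veumitkodg/ is unchanged.
Rule 3 (stop-cluster i-epenthesis): /t/ and /k/ form a stop–stop cluster, so [i] is inserted between them. /d/ and /g/ form a stop–stop cluster, so [i] is inserted between them. /veumitkodg/ → veumitikodig.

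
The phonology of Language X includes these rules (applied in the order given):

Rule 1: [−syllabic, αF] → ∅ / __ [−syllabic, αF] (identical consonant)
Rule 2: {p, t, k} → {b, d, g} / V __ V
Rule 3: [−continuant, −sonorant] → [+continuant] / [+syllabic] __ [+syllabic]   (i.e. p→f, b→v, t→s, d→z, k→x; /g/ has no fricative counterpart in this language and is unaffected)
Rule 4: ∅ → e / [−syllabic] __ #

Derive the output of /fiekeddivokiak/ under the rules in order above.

Rule 1 (degemination): /dd/ is a geminate; the first /d/ deletes. /fiekeddivokiak/ → fiekedivokiak.
Rule 2 (intervocalic voicing): /k/ is a voiceless stop between vowels /e/ and /e/, so it voices to [g]. /k/ is a voiceless stop between vowels /o/ and /i/, so it voices to [g]. /fiekedivokiak/ → fiegedivogiak.
Rule 3 (intervocalic spirantization): /d/ is a stop between vowels /e/ and /i/, so it spirantizes to the fricative [z]. /fiegedivogiak/ → fiegezivogiak.
Rule 4 (final e-epenthesis): the form ends in the consonant /k/, so [e] is inserted word-finally. /fiegezivogiak/ → fiegezivogiake.

fiegezivogiake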